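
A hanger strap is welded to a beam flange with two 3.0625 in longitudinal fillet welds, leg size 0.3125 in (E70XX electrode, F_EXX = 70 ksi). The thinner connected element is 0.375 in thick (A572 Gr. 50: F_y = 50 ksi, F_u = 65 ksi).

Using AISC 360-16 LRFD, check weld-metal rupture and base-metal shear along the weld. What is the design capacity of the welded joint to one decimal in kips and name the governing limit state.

42.6 kips (weld metal governs)

Weld metal: throat = 0.707×0.3125 = 0.22094 in, L = 2×3.0625 = 6.125 in. φR_n = 0.75 × 0.6 × 70 × 0.22094 × 6.125 = 42.6 kips.
Base metal shear (0.375 in plate): yield φR_n = 1.0×0.6×50×0.375×6.125 = 68.9 kips; rupture φR_n = 0.75×0.6×65×0.375×6.125 = 67.2 kips; take 67.2 kips (rupture).
Governing: min(42.6, 67.2) = 42.6 kips → weld metal.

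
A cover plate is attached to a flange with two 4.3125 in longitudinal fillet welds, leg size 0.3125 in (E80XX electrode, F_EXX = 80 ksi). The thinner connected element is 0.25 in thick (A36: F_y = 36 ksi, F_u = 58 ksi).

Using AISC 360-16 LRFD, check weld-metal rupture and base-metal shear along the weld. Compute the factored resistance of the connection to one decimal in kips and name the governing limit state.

Weld metal: throat = 0.707×0.3125 = 0.22094 in, L = 2×4.3125 = 8.625 in. φR_n = 0.75 × 0.6 × 80 × 0.22094 × 8.625 = 68.6 kips.
Base metal shear (0.25 in plate): yield φR_n = 1.0×0.6×36×0.25×8.625 = 46.6 kips; rupture φR_n = 0.75×0.6×58×0.25×8.625 = 56.3 kips; take 46.6 kips (yield).
Governing: min(68.6, 46.6) = 46.6 kips → base-metal shear.

46.6 kips (base-metal shear governs)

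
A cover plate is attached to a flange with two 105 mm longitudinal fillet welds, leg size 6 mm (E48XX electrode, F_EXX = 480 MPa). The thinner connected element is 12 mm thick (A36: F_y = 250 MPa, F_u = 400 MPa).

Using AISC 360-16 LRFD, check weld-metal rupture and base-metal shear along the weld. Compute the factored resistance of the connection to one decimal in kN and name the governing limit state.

Weld metal: throat = 0.707×6 = 4.242 mm, L = 2×105 = 210 mm. φR_n = 0.75 × 0.6 × 480 × 4.242 × 210 = 192.4 kN.
Base metal shear (12 mm plate): yield φR_n = 1.0×0.6×250×12×210 = 378.0 kN; rupture φR_n = 0.75×0.6×400×12×210 = 453.6 kN; take 378.0 kN (yield).
Governing: min(192.4, 378.0) = 192.4 kN → weld metal.

192.4 kN (weld metal governs)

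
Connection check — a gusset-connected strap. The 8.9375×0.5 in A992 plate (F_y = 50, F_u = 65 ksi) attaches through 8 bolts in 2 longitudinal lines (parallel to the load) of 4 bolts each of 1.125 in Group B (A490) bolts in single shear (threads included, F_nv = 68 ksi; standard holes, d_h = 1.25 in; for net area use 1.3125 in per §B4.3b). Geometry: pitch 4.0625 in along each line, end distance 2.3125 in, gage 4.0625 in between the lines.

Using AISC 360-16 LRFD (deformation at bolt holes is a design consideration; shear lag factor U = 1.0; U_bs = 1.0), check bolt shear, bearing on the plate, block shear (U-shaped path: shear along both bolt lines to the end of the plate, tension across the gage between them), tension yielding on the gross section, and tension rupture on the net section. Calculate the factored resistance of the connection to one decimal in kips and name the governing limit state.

153.9 kips (net-section rupture governs)

Bolt shear: A_b = π(1.125)²/4 = 0.99402 in². φR_n = 0.75 × 68 × 0.99402 × 8 × 1 = 405.6 kips.
Bearing (0.5 in plate, F_u = 65 ksi): end bolts L_c = 2.3125 − 1.25/2 = 1.6875, R_n = min(1.2×1.6875×0.5×65, 2.4×1.125×0.5×65) = 65.813 kips/bolt; interior L_c = 4.0625 − 1.25 = 2.8125, R_n = 87.75 kips/bolt. φR_n = 0.75 × (2×65.813 + 6×87.75) = 493.6 kips.
Block shear: shear path 2×[2.3125+3×4.0625] = 2×14.5 in, A_gv = 14.5, A_nv = 2×(14.5 − 3.5×1.3125)×0.5 = 9.9063 in²; tension across gage: (4.0625 − 1×1.3125)×0.5 = 1.375 in². R_n = min(0.6×65×9.9063, 0.6×50×14.5) + 1.0×65×1.375 = min(386.35, 435) + 89.375 = 475.73 kips. φR_n = 0.75 × 475.73 = 356.8 kips.
Tension yield (gross): A_g = 8.9375×0.5 = 4.4688 in². φR_n = 0.90 × 50 × 4.4688 = 201.1 kips.
Tension rupture (net): A_n = (8.9375 − 2×1.3125)×0.5 = 3.1563 in² (U = 1.0, A_e = A_n). φR_n = 0.75 × 65 × 3.1563 = 153.9 kips.
Governing: min(405.6, 493.6, 356.8, 201.1, 153.9) = 153.9 kips → net-section rupture.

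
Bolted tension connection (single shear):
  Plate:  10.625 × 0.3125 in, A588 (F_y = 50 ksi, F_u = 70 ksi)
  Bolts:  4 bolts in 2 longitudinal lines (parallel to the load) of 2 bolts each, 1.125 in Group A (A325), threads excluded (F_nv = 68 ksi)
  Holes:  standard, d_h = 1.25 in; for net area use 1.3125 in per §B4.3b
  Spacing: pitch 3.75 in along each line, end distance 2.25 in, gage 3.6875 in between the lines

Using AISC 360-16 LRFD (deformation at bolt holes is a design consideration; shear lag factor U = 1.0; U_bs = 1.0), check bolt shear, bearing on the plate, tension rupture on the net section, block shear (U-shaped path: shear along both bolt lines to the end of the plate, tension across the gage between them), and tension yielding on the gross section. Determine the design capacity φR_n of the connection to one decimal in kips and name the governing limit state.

Bolt shear: A_b = π(1.125)²/4 = 0.99402 in². φR_n = 0.75 × 68 × 0.99402 × 4 × 1 = 202.8 kips.
Bearing (0.3125 in plate, F_u = 70 ksi): end bolts L_c = 2.25 − 1.25/2 = 1.625, R_n = min(1.2×1.625×0.3125×70, 2.4×1.125×0.3125×70) = 42.656 kips/bolt; interior L_c = 3.75 − 1.25 = 2.5, R_n = 59.063 kips/bolt. φR_n = 0.75 × (2×42.656 + 2×59.063) = 152.6 kips.
Tension rupture (net): A_n = (10.625 − 2×1.3125)×0.3125 = 2.5 in² (U = 1.0, A_e = A_n). φR_n = 0.75 × 70 × 2.5 = 131.3 kips.
Block shear: shear path 2×[2.25+1×3.75] = 2×6 in, A_gv = 3.75, A_nv = 2×(6 − 1.5×1.3125)×0.3125 = 2.5195 in²; tension across gage: (3.6875 − 1×1.3125)×0.3125 = 0.74219 in². R_n = min(0.6×70×2.5195, 0.6×50×3.75) + 1.0×70×0.74219 = min(105.82, 112.5) + 51.953 = 157.77 kips. φR_n = 0.75 × 157.77 = 118.3 kips.
Tension yield (gross): A_g = 10.625×0.3125 = 3.3203 in². φR_n = 0.90 × 50 × 3.3203 = 149.4 kips.
Governing: min(202.8, 152.6, 131.3, 118.3, 149.4) = 118.3 kips → block shear.

118.3 kips (block shear governs)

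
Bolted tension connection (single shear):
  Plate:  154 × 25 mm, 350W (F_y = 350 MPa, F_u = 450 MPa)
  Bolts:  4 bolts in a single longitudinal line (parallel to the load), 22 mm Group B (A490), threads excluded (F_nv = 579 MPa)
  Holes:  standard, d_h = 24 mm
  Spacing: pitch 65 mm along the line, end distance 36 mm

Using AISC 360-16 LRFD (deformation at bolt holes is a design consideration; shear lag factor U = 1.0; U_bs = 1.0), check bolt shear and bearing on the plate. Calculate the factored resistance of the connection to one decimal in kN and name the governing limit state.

Bolt shear: A_b = π(22)²/4 = 380.13 mm². φR_n = 0.75 × 579 × 380.13 × 4 × 1 = 660.3 kN.
Bearing (25 mm plate, F_u = 450 MPa): end bolts L_c = 36 − 24/2 = 24, R_n = min(1.2×24×25×450, 2.4×22×25×450) = 324 kN/bolt; interior L_c = 65 − 24 = 41, R_n = 553.5 kN/bolt. φR_n = 0.75 × (1×324 + 3×553.5) = 1488.4 kN.
Governing: min(660.3, 1488.4) = 660.3 kN → bolt shear.

660.3 kN (bolt shear governs)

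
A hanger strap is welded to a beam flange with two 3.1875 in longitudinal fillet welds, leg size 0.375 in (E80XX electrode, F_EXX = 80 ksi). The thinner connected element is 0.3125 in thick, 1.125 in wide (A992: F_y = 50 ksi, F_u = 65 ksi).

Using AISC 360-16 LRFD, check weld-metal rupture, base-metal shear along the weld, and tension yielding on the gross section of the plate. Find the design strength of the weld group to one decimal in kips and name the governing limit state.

Weld metal: throat = 0.707×0.375 = 0.26513 in, L = 2×3.1875 = 6.375 in. φR_n = 0.75 × 0.6 × 80 × 0.26513 × 6.375 = 60.8 kips.
Base metal shear (0.3125 in plate): yield φR_n = 1.0×0.6×50×0.3125×6.375 = 59.8 kips; rupture φR_n = 0.75×0.6×65×0.3125×6.375 = 58.3 kips; take 58.3 kips (rupture).
Tension yield (gross): A_g = 1.125×0.3125 = 0.35156 in². φR_n = 0.90 × 50 × 0.35156 = 15.8 kips.
Governing: min(60.8, 58.3, 15.8) = 15.8 kips → gross-section yield.

15.8 kips (gross-section yield governs)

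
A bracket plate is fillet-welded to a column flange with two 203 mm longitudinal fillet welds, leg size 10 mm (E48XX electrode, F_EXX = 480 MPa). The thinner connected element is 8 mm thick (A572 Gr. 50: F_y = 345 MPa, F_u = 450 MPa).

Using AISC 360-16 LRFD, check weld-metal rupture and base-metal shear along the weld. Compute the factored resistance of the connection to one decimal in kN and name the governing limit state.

Weld metal: throat = 0.707×10 = 7.07 mm, L = 2×203 = 406 mm. φR_n = 0.75 × 0.6 × 480 × 7.07 × 406 = 620.0 kN.
Base metal shear (8 mm plate): yield φR_n = 1.0×0.6×345×8×406 = 672.3 kN; rupture φR_n = 0.75×0.6×450×8×406 = 657.7 kN; take 657.7 kN (rupture).
Governing: min(620.0, 657.7) = 620.0 kN → weld metal.

620.0 kN (weld metal governs)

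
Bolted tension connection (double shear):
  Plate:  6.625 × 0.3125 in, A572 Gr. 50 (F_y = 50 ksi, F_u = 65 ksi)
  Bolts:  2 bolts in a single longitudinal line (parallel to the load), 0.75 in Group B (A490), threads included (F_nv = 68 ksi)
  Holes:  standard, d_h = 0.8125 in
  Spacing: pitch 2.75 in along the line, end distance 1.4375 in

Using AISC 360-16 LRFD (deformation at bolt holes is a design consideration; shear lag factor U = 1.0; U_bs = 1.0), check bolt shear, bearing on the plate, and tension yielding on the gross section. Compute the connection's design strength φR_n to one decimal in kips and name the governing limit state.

46.3 kips (bearing governs)

Bolt shear: A_b = π(0.75)²/4 = 0.44179 in². φR_n = 0.75 × 68 × 0.44179 × 2 × 2 = 90.1 kips.
Bearing (0.3125 in plate, F_u = 65 ksi): end bolts L_c = 1.4375 − 0.8125/2 = 1.03125, R_n = min(1.2×1.03125×0.3125×65, 2.4×0.75×0.3125×65) = 25.137 kips/bolt; interior L_c = 2.75 − 0.8125 = 1.9375, R_n = 36.563 kips/bolt. φR_n = 0.75 × (1×25.137 + 1×36.563) = 46.3 kips.
Tension yield (gross): A_g = 6.625×0.3125 = 2.0703 in². φR_n = 0.90 × 50 × 2.0703 = 93.2 kips.
Governing: min(90.1, 46.3, 93.2) = 46.3 kips → bearing.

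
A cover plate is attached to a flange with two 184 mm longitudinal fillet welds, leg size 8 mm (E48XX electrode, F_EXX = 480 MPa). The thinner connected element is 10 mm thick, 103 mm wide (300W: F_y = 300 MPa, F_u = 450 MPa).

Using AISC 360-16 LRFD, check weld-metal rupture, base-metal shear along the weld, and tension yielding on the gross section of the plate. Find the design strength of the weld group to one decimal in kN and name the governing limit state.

Weld metal: throat = 0.707×8 = 5.656 mm, L = 2×184 = 368 mm. φR_n = 0.75 × 0.6 × 480 × 5.656 × 368 = 449.6 kN.
Base metal shear (10 mm plate): yield φR_n = 1.0×0.6×300×10×368 = 662.4 kN; rupture φR_n = 0.75×0.6×450×10×368 = 745.2 kN; take 662.4 kN (yield).
Tension yield (gross): A_g = 103×10 = 1030 mm². φR_n = 0.90 × 300 × 1030 = 278.1 kN.
Governing: min(449.6, 662.4, 278.1) = 278.1 kN → gross-section yield.

278.1 kN (gross-section yield governs)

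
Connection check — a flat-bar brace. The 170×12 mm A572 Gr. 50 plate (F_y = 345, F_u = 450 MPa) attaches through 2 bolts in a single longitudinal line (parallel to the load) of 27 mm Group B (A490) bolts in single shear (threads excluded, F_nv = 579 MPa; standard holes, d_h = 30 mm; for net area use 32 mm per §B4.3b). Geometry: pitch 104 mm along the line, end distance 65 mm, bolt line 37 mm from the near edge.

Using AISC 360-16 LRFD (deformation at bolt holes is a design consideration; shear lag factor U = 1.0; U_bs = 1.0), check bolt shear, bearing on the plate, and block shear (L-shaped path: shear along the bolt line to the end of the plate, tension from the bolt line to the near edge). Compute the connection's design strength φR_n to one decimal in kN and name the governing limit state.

379.1 kN (block shear governs)

Bolt shear: A_b = π(27)²/4 = 572.56 mm². φR_n = 0.75 × 579 × 572.56 × 2 × 1 = 497.3 kN.
Bearing (12 mm plate, F_u = 450 MPa): end bolts L_c = 65 − 30/2 = 50, R_n = min(1.2×50×12×450, 2.4×27×12×450) = 324 kN/bolt; interior L_c = 104 − 30 = 74, R_n = 349.92 kN/bolt. φR_n = 0.75 × (1×324 + 1×349.92) = 505.4 kN.
Block shear: shear path 1×[65+1×104] = 1×169 mm, A_gv = 2028, A_nv = 1×(169 − 1.5×32)×12 = 1452 mm²; tension to near edge: (37 − 0.5×32)×12 = 252 mm². R_n = min(0.6×450×1452, 0.6×345×2028) + 1.0×450×252 = min(392.04, 419.8) + 113.4 = 505.44 kN. φR_n = 0.75 × 505.44 = 379.1 kN.
Governing: min(497.3, 505.4, 379.1) = 379.1 kN → block shear.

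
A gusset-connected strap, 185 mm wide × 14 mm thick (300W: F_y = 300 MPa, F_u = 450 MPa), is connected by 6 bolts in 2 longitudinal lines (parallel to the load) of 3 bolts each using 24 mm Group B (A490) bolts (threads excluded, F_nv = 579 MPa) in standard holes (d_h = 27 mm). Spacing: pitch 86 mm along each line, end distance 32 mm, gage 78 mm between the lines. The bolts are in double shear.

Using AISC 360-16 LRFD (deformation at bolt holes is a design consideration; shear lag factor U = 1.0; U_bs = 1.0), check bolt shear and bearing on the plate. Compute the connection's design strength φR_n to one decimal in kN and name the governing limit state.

1298.4 kN (bearing governs)

Bolt shear: A_b = π(24)²/4 = 452.39 mm². φR_n = 0.75 × 579 × 452.39 × 6 × 2 = 2357.4 kN.
Bearing (14 mm plate, F_u = 450 MPa): end bolts L_c = 32 − 27/2 = 18.5, R_n = min(1.2×18.5×14×450, 2.4×24×14×450) = 139.86 kN/bolt; interior L_c = 86 − 27 = 59, R_n = 362.88 kN/bolt. φR_n = 0.75 × (2×139.86 + 4×362.88) = 1298.4 kN.
Governing: min(2357.4, 1298.4) = 1298.4 kN → bearing.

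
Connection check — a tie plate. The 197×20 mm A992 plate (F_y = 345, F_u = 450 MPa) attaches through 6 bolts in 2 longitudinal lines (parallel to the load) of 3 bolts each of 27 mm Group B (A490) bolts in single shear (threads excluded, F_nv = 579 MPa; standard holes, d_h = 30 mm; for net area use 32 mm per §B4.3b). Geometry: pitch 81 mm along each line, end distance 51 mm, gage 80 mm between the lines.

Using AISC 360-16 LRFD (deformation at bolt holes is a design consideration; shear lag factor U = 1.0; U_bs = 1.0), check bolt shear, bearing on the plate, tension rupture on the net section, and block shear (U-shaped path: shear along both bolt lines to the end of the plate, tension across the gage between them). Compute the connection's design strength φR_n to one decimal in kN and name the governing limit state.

Bolt shear: A_b = π(27)²/4 = 572.56 mm². φR_n = 0.75 × 579 × 572.56 × 6 × 1 = 1491.8 kN.
Bearing (20 mm plate, F_u = 450 MPa): end bolts L_c = 51 − 30/2 = 36, R_n = min(1.2×36×20×450, 2.4×27×20×450) = 388.8 kN/bolt; interior L_c = 81 − 30 = 51, R_n = 550.8 kN/bolt. φR_n = 0.75 × (2×388.8 + 4×550.8) = 2235.6 kN.
Tension rupture (net): A_n = (197 − 2×32)×20 = 2660 mm² (U = 1.0, A_e = A_n). φR_n = 0.75 × 450 × 2660 = 897.8 kN.
Block shear: shear path 2×[51+2×81] = 2×213 mm, A_gv = 8520, A_nv = 2×(213 − 2.5×32)×20 = 5320 mm²; tension across gage: (80 − 1×32)×20 = 960 mm². R_n = min(0.6×450×5320, 0.6×345×8520) + 1.0×450×960 = min(1436.4, 1763.6) + 432 = 1868.4 kN. φR_n = 0.75 × 1868.4 = 1401.3 kN.
Governing: min(1491.8, 2235.6, 897.8, 1401.3) = 897.8 kN → net-section rupture.

897.8 kN (net-section rupture governs)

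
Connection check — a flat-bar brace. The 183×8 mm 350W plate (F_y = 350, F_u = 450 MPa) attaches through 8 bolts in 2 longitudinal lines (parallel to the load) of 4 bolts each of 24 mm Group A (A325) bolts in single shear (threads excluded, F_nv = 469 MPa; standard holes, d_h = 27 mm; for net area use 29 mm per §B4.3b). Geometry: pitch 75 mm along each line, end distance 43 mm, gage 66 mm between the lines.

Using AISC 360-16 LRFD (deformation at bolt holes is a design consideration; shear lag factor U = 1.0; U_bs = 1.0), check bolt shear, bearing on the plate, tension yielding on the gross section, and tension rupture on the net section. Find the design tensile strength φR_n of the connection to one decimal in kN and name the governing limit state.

Bolt shear: A_b = π(24)²/4 = 452.39 mm². φR_n = 0.75 × 469 × 452.39 × 8 × 1 = 1273.0 kN.
Bearing (8 mm plate, F_u = 450 MPa): end bolts L_c = 43 − 27/2 = 29.5, R_n = min(1.2×29.5×8×450, 2.4×24×8×450) = 127.44 kN/bolt; interior L_c = 75 − 27 = 48, R_n = 207.36 kN/bolt. φR_n = 0.75 × (2×127.44 + 6×207.36) = 1124.3 kN.
Tension yield (gross): A_g = 183×8 = 1464 mm². φR_n = 0.90 × 350 × 1464 = 461.2 kN.
Tension rupture (net): A_n = (183 − 2×29)×8 = 1000 mm² (U = 1.0, A_e = A_n). φR_n = 0.75 × 450 × 1000 = 337.5 kN.
Governing: min(1273.0, 1124.3, 461.2, 337.5) = 337.5 kN → net-section rupture.

337.5 kN (net-section rupture governs)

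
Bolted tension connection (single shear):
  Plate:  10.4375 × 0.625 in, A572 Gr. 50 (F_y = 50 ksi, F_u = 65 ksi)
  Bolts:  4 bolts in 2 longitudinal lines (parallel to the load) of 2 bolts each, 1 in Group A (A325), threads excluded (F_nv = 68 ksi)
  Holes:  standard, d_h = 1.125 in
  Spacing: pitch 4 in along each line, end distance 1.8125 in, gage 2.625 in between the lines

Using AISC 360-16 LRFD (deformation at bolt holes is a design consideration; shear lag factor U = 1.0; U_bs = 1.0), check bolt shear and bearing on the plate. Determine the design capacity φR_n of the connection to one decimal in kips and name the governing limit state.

Bolt shear: A_b = π(1)²/4 = 0.7854 in². φR_n = 0.75 × 68 × 0.7854 × 4 × 1 = 160.2 kips.
Bearing (0.625 in plate, F_u = 65 ksi): end bolts L_c = 1.8125 − 1.125/2 = 1.25, R_n = min(1.2×1.25×0.625×65, 2.4×1×0.625×65) = 60.938 kips/bolt; interior L_c = 4 − 1.125 = 2.875, R_n = 97.5 kips/bolt. φR_n = 0.75 × (2×60.938 + 2×97.5) = 237.7 kips.
Governing: min(160.2, 237.7) = 160.2 kips → bolt shear.

160.2 kips (bolt shear governs)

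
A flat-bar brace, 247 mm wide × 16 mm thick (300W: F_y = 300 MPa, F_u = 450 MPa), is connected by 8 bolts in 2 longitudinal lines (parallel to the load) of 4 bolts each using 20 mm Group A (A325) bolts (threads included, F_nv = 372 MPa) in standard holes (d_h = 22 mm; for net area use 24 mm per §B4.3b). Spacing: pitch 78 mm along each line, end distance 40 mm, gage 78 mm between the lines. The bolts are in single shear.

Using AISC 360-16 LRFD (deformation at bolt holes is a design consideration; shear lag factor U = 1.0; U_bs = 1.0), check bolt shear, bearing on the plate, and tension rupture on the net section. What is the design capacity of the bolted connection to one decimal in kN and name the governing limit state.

Bolt shear: A_b = π(20)²/4 = 314.16 mm². φR_n = 0.75 × 372 × 314.16 × 8 × 1 = 701.2 kN.
Bearing (16 mm plate, F_u = 450 MPa): end bolts L_c = 40 − 22/2 = 29, R_n = min(1.2×29×16×450, 2.4×20×16×450) = 250.56 kN/bolt; interior L_c = 78 − 22 = 56, R_n = 345.6 kN/bolt. φR_n = 0.75 × (2×250.56 + 6×345.6) = 1931.0 kN.
Tension rupture (net): A_n = (247 − 2×24)×16 = 3184 mm² (U = 1.0, A_e = A_n). φR_n = 0.75 × 450 × 3184 = 1074.6 kN.
Governing: min(701.2, 1931.0, 1074.6) = 701.2 kN → bolt shear.

701.2 kN (bolt shear governs)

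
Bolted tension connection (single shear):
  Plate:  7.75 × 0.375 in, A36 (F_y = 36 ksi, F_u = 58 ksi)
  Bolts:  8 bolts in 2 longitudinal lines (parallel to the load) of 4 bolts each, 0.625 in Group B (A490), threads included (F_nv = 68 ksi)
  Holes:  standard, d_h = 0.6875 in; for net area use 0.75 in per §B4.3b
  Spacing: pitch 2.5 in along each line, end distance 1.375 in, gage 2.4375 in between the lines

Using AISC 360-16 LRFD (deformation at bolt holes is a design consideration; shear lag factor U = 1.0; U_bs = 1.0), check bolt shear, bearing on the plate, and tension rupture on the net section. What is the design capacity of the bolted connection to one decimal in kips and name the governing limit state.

102.0 kips (net-section rupture governs)

Bolt shear: A_b = π(0.625)²/4 = 0.3068 in². φR_n = 0.75 × 68 × 0.3068 × 8 × 1 = 125.2 kips.
Bearing (0.375 in plate, F_u = 58 ksi): end bolts L_c = 1.375 − 0.6875/2 = 1.03125, R_n = min(1.2×1.03125×0.375×58, 2.4×0.625×0.375×58) = 26.916 kips/bolt; interior L_c = 2.5 − 0.6875 = 1.8125, R_n = 32.625 kips/bolt. φR_n = 0.75 × (2×26.916 + 6×32.625) = 187.2 kips.
Tension rupture (net): A_n = (7.75 − 2×0.75)×0.375 = 2.3438 in² (U = 1.0, A_e = A_n). φR_n = 0.75 × 58 × 2.3438 = 102.0 kips.
Governing: min(125.2, 187.2, 102.0) = 102.0 kips → net-section rupture.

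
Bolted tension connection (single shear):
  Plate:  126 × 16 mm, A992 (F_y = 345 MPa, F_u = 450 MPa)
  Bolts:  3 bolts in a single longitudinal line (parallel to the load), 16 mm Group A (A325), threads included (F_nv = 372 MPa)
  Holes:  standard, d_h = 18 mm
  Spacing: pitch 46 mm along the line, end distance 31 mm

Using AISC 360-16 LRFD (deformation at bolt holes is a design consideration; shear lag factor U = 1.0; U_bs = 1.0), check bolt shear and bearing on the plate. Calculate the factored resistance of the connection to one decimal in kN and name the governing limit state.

168.3 kN (bolt shear governs)

Bolt shear: A_b = π(16)²/4 = 201.06 mm². φR_n = 0.75 × 372 × 201.06 × 3 × 1 = 168.3 kN.
Bearing (16 mm plate, F_u = 450 MPa): end bolts L_c = 31 − 18/2 = 22, R_n = min(1.2×22×16×450, 2.4×16×16×450) = 190.08 kN/bolt; interior L_c = 46 − 18 = 28, R_n = 241.92 kN/bolt. φR_n = 0.75 × (1×190.08 + 2×241.92) = 505.4 kN.
Governing: min(168.3, 505.4) = 168.3 kN → bolt shear.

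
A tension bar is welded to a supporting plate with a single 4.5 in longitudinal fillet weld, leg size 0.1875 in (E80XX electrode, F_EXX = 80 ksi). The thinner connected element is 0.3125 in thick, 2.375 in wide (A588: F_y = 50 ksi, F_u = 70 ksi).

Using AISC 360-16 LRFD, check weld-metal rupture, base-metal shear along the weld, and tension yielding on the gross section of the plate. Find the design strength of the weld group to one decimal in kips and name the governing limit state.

Weld metal: throat = 0.707×0.1875 = 0.13256 in, L = 4.5 in. φR_n = 0.75 × 0.6 × 80 × 0.13256 × 4.5 = 21.5 kips.
Base metal shear (0.3125 in plate): yield φR_n = 1.0×0.6×50×0.3125×4.5 = 42.2 kips; rupture φR_n = 0.75×0.6×70×0.3125×4.5 = 44.3 kips; take 42.2 kips (yield).
Tension yield (gross): A_g = 2.375×0.3125 = 0.74219 in². φR_n = 0.90 × 50 × 0.74219 = 33.4 kips.
Governing: min(21.5, 42.2, 33.4) = 21.5 kips → weld metal.

21.5 kips (weld metal governs)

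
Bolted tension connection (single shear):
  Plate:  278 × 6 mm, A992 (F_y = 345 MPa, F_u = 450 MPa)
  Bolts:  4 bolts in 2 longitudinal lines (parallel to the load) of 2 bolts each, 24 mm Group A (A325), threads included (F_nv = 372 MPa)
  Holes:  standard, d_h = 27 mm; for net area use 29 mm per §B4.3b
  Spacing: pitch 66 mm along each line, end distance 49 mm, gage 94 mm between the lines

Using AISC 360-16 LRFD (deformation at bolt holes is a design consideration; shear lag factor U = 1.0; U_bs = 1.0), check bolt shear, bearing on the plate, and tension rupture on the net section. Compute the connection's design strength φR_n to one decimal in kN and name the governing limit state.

Bolt shear: A_b = π(24)²/4 = 452.39 mm². φR_n = 0.75 × 372 × 452.39 × 4 × 1 = 504.9 kN.
Bearing (6 mm plate, F_u = 450 MPa): end bolts L_c = 49 − 27/2 = 35.5, R_n = min(1.2×35.5×6×450, 2.4×24×6×450) = 115.02 kN/bolt; interior L_c = 66 − 27 = 39, R_n = 126.36 kN/bolt. φR_n = 0.75 × (2×115.02 + 2×126.36) = 362.1 kN.
Tension rupture (net): A_n = (278 − 2×29)×6 = 1320 mm² (U = 1.0, A_e = A_n). φR_n = 0.75 × 450 × 1320 = 445.5 kN.
Governing: min(504.9, 362.1, 445.5) = 362.1 kN → bearing.

362.1 kN (bearing governs)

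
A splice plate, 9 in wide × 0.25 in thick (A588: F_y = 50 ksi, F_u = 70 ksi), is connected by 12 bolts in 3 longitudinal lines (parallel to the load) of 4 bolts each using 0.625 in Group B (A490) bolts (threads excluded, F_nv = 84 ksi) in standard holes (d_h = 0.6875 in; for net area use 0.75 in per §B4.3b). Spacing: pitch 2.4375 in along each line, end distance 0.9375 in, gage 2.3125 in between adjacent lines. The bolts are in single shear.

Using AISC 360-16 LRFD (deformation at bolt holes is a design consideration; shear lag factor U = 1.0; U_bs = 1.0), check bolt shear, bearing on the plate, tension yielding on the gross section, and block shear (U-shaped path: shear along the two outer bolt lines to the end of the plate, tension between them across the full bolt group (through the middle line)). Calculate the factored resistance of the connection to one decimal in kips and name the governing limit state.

101.3 kips (gross-section yield governs)

Bolt shear: A_b = π(0.625)²/4 = 0.3068 in². φR_n = 0.75 × 84 × 0.3068 × 12 × 1 = 231.9 kips.
Bearing (0.25 in plate, F_u = 70 ksi): end bolts L_c = 0.9375 − 0.6875/2 = 0.59375, R_n = min(1.2×0.59375×0.25×70, 2.4×0.625×0.25×70) = 12.469 kips/bolt; interior L_c = 2.4375 − 0.6875 = 1.75, R_n = 26.25 kips/bolt. φR_n = 0.75 × (3×12.469 + 9×26.25) = 205.2 kips.
Tension yield (gross): A_g = 9×0.25 = 2.25 in². φR_n = 0.90 × 50 × 2.25 = 101.3 kips.
Block shear: shear path 2×[0.9375+3×2.4375] = 2×8.25 in, A_gv = 4.125, A_nv = 2×(8.25 − 3.5×0.75)×0.25 = 2.8125 in²; tension across gage: (4.625 − 2×0.75)×0.25 = 0.78125 in². R_n = min(0.6×70×2.8125, 0.6×50×4.125) + 1.0×70×0.78125 = min(118.13, 123.75) + 54.688 = 172.82 kips. φR_n = 0.75 × 172.82 = 129.6 kips.
Governing: min(231.9, 205.2, 101.3, 129.6) = 101.3 kips → gross-section yield.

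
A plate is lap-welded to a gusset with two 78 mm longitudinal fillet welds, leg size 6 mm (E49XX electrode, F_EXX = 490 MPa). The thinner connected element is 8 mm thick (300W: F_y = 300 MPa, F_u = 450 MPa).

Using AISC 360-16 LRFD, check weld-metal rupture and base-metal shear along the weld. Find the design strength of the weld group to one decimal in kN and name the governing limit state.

145.9 kN (weld metal governs)

Weld metal: throat = 0.707×6 = 4.242 mm, L = 2×78 = 156 mm. φR_n = 0.75 × 0.6 × 490 × 4.242 × 156 = 145.9 kN.
Base metal shear (8 mm plate): yield φR_n = 1.0×0.6×300×8×156 = 224.6 kN; rupture φR_n = 0.75×0.6×450×8×156 = 252.7 kN; take 224.6 kN (yield).
Governing: min(145.9, 224.6) = 145.9 kN → weld metal.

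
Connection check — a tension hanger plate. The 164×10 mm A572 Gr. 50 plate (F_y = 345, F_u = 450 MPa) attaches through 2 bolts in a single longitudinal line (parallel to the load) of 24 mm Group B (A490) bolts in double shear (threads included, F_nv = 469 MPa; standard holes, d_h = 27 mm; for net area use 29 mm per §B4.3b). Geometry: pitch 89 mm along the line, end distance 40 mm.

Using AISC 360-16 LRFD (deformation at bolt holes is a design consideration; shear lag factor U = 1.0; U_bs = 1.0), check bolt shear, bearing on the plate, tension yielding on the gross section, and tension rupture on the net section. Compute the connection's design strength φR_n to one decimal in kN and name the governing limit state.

301.7 kN (bearing governs)

Bolt shear: A_b = π(24)²/4 = 452.39 mm². φR_n = 0.75 × 469 × 452.39 × 2 × 2 = 636.5 kN.
Bearing (10 mm plate, F_u = 450 MPa): end bolts L_c = 40 − 27/2 = 26.5, R_n = min(1.2×26.5×10×450, 2.4×24×10×450) = 143.1 kN/bolt; interior L_c = 89 − 27 = 62, R_n = 259.2 kN/bolt. φR_n = 0.75 × (1×143.1 + 1×259.2) = 301.7 kN.
Tension yield (gross): A_g = 164×10 = 1640 mm². φR_n = 0.90 × 345 × 1640 = 509.2 kN.
Tension rupture (net): A_n = (164 − 1×29)×10 = 1350 mm² (U = 1.0, A_e = A_n). φR_n = 0.75 × 450 × 1350 = 455.6 kN.
Governing: min(636.5, 301.7, 509.2, 455.6) = 301.7 kN → bearing.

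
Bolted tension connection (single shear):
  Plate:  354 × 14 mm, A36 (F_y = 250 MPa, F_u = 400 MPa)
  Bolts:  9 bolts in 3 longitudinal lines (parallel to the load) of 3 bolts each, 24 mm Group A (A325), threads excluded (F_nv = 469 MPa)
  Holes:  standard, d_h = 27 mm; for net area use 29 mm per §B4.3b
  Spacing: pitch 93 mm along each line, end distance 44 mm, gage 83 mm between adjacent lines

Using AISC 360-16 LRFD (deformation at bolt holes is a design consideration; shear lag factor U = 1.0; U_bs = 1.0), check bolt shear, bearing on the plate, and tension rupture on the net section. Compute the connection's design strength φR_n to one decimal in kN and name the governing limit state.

1121.4 kN (net-section rupture governs)

Bolt shear: A_b = π(24)²/4 = 452.39 mm². φR_n = 0.75 × 469 × 452.39 × 9 × 1 = 1432.2 kN.
Bearing (14 mm plate, F_u = 400 MPa): end bolts L_c = 44 − 27/2 = 30.5, R_n = min(1.2×30.5×14×400, 2.4×24×14×400) = 204.96 kN/bolt; interior L_c = 93 − 27 = 66, R_n = 322.56 kN/bolt. φR_n = 0.75 × (3×204.96 + 6×322.56) = 1912.7 kN.
Tension rupture (net): A_n = (354 − 3×29)×14 = 3738 mm² (U = 1.0, A_e = A_n). φR_n = 0.75 × 400 × 3738 = 1121.4 kN.
Governing: min(1432.2, 1912.7, 1121.4) = 1121.4 kN → net-section rupture.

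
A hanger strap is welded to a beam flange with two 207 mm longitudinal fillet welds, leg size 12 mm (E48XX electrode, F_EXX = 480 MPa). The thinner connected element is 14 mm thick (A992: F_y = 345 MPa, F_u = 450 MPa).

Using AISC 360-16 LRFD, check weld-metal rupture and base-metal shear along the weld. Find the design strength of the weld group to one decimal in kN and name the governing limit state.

Weld metal: throat = 0.707×12 = 8.484 mm, L = 2×207 = 414 mm. φR_n = 0.75 × 0.6 × 480 × 8.484 × 414 = 758.7 kN.
Base metal shear (14 mm plate): yield φR_n = 1.0×0.6×345×14×414 = 1199.8 kN; rupture φR_n = 0.75×0.6×450×14×414 = 1173.7 kN; take 1173.7 kN (rupture).
Governing: min(758.7, 1173.7) = 758.7 kN → weld metal.

758.7 kN (weld metal governs)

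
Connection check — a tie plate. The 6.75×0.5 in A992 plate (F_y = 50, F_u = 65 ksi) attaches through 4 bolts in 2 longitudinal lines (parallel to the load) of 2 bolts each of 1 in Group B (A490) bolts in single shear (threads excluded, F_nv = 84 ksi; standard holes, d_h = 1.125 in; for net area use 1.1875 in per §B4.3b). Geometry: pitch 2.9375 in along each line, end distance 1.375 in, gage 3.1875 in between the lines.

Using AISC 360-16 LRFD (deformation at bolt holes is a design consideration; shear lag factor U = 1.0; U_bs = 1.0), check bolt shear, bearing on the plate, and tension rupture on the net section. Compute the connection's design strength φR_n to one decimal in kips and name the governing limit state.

106.6 kips (net-section rupture governs)

Bolt shear: A_b = π(1)²/4 = 0.7854 in². φR_n = 0.75 × 84 × 0.7854 × 4 × 1 = 197.9 kips.
Bearing (0.5 in plate, F_u = 65 ksi): end bolts L_c = 1.375 − 1.125/2 = 0.8125, R_n = min(1.2×0.8125×0.5×65, 2.4×1×0.5×65) = 31.688 kips/bolt; interior L_c = 2.9375 − 1.125 = 1.8125, R_n = 70.688 kips/bolt. φR_n = 0.75 × (2×31.688 + 2×70.688) = 153.6 kips.
Tension rupture (net): A_n = (6.75 − 2×1.1875)×0.5 = 2.1875 in² (U = 1.0, A_e = A_n). φR_n = 0.75 × 65 × 2.1875 = 106.6 kips.
Governing: min(197.9, 153.6, 106.6) = 106.6 kips → net-section rupture.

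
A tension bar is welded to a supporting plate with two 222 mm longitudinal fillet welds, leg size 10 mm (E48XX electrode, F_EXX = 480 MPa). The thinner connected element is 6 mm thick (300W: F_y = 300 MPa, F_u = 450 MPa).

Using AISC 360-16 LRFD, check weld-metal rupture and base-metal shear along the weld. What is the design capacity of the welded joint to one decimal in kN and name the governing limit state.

Weld metal: throat = 0.707×10 = 7.07 mm, L = 2×222 = 444 mm. φR_n = 0.75 × 0.6 × 480 × 7.07 × 444 = 678.0 kN.
Base metal shear (6 mm plate): yield φR_n = 1.0×0.6×300×6×444 = 479.5 kN; rupture φR_n = 0.75×0.6×450×6×444 = 539.5 kN; take 479.5 kN (yield).
Governing: min(678.0, 479.5) = 479.5 kN → base-metal shear.

479.5 kN (base-metal shear governs)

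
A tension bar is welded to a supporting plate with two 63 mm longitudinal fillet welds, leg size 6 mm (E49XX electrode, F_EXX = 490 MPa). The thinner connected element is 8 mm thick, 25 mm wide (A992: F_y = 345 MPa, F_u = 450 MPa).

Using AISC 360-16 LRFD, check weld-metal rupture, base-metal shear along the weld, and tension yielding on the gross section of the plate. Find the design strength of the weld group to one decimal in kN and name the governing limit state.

Weld metal: throat = 0.707×6 = 4.242 mm, L = 2×63 = 126 mm. φR_n = 0.75 × 0.6 × 490 × 4.242 × 126 = 117.9 kN.
Base metal shear (8 mm plate): yield φR_n = 1.0×0.6×345×8×126 = 208.7 kN; rupture φR_n = 0.75×0.6×450×8×126 = 204.1 kN; take 204.1 kN (rupture).
Tension yield (gross): A_g = 25×8 = 200 mm². φR_n = 0.90 × 345 × 200 = 62.1 kN.
Governing: min(117.9, 204.1, 62.1) = 62.1 kN → gross-section yield.

62.1 kN (gross-section yield governs)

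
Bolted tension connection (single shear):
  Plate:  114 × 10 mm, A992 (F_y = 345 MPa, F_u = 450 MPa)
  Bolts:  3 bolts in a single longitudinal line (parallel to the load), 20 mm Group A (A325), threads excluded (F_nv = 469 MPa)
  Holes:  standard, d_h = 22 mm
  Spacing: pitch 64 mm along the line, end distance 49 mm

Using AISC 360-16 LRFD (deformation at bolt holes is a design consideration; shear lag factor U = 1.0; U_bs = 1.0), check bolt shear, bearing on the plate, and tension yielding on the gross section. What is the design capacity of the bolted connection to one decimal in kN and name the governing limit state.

331.5 kN (bolt shear governs)

Bolt shear: A_b = π(20)²/4 = 314.16 mm². φR_n = 0.75 × 469 × 314.16 × 3 × 1 = 331.5 kN.
Bearing (10 mm plate, F_u = 450 MPa): end bolts L_c = 49 − 22/2 = 38, R_n = min(1.2×38×10×450, 2.4×20×10×450) = 205.2 kN/bolt; interior L_c = 64 − 22 = 42, R_n = 216 kN/bolt. φR_n = 0.75 × (1×205.2 + 2×216) = 477.9 kN.
Tension yield (gross): A_g = 114×10 = 1140 mm². φR_n = 0.90 × 345 × 1140 = 354.0 kN.
Governing: min(331.5, 477.9, 354.0) = 331.5 kN → bolt shear.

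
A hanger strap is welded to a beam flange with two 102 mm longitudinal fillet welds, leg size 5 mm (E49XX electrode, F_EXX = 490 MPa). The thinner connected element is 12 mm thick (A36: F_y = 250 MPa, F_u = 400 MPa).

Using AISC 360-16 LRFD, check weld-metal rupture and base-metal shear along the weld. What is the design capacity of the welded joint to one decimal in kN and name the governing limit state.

Weld metal: throat = 0.707×5 = 3.535 mm, L = 2×102 = 204 mm. φR_n = 0.75 × 0.6 × 490 × 3.535 × 204 = 159.0 kN.
Base metal shear (12 mm plate): yield φR_n = 1.0×0.6×250×12×204 = 367.2 kN; rupture φR_n = 0.75×0.6×400×12×204 = 440.6 kN; take 367.2 kN (yield).
Governing: min(159.0, 367.2) = 159.0 kN → weld metal.

159.0 kN (weld metal governs)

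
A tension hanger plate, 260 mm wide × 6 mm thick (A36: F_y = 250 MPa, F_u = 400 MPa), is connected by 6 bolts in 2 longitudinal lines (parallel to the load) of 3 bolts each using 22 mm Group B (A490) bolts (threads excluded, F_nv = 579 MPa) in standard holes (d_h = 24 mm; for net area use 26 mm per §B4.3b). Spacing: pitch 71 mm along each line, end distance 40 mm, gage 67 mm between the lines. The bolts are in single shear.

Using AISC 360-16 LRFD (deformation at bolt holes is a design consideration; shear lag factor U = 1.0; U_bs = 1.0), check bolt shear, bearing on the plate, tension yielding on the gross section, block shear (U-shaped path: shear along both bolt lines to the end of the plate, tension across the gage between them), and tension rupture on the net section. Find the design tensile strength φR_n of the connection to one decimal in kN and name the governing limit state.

Bolt shear: A_b = π(22)²/4 = 380.13 mm². φR_n = 0.75 × 579 × 380.13 × 6 × 1 = 990.4 kN.
Bearing (6 mm plate, F_u = 400 MPa): end bolts L_c = 40 − 24/2 = 28, R_n = min(1.2×28×6×400, 2.4×22×6×400) = 80.64 kN/bolt; interior L_c = 71 − 24 = 47, R_n = 126.72 kN/bolt. φR_n = 0.75 × (2×80.64 + 4×126.72) = 501.1 kN.
Tension yield (gross): A_g = 260×6 = 1560 mm². φR_n = 0.90 × 250 × 1560 = 351.0 kN.
Block shear: shear path 2×[40+2×71] = 2×182 mm, A_gv = 2184, A_nv = 2×(182 − 2.5×26)×6 = 1404 mm²; tension across gage: (67 − 1×26)×6 = 246 mm². R_n = min(0.6×400×1404, 0.6×250×2184) + 1.0×400×246 = min(336.96, 327.6) + 98.4 = 426 kN. φR_n = 0.75 × 426 = 319.5 kN.
Tension rupture (net): A_n = (260 − 2×26)×6 = 1248 mm² (U = 1.0, A_e = A_n). φR_n = 0.75 × 400 × 1248 = 374.4 kN.
Governing: min(990.4, 501.1, 351.0, 319.5, 374.4) = 319.5 kN → block shear.

319.5 kN (block shear governs)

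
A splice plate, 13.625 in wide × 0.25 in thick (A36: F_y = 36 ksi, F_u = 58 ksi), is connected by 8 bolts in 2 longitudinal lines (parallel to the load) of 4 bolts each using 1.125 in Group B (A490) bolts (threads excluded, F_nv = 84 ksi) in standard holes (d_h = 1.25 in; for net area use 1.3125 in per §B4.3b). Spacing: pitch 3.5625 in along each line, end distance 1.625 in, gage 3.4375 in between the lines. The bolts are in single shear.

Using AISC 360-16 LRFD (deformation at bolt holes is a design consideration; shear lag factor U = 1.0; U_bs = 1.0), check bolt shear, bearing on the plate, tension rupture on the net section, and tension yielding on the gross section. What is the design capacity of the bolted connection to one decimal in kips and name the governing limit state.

Bolt shear: A_b = π(1.125)²/4 = 0.99402 in². φR_n = 0.75 × 84 × 0.99402 × 8 × 1 = 501.0 kips.
Bearing (0.25 in plate, F_u = 58 ksi): end bolts L_c = 1.625 − 1.25/2 = 1, R_n = min(1.2×1×0.25×58, 2.4×1.125×0.25×58) = 17.4 kips/bolt; interior L_c = 3.5625 − 1.25 = 2.3125, R_n = 39.15 kips/bolt. φR_n = 0.75 × (2×17.4 + 6×39.15) = 202.3 kips.
Tension rupture (net): A_n = (13.625 − 2×1.3125)×0.25 = 2.75 in² (U = 1.0, A_e = A_n). φR_n = 0.75 × 58 × 2.75 = 119.6 kips.
Tension yield (gross): A_g = 13.625×0.25 = 3.4063 in². φR_n = 0.90 × 36 × 3.4063 = 110.4 kips.
Governing: min(501.0, 202.3, 119.6, 110.4) = 110.4 kips → gross-section yield.

110.4 kips (gross-section yield governs)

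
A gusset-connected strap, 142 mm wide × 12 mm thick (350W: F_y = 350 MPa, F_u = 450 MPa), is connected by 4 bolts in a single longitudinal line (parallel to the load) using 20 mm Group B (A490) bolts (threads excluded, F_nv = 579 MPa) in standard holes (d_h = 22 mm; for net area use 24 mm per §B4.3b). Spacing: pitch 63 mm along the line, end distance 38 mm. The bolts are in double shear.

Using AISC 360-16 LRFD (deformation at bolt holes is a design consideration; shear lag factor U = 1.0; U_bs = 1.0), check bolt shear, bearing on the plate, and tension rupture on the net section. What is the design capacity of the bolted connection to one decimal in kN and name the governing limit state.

477.9 kN (net-section rupture governs)

Bolt shear: A_b = π(20)²/4 = 314.16 mm². φR_n = 0.75 × 579 × 314.16 × 4 × 2 = 1091.4 kN.
Bearing (12 mm plate, F_u = 450 MPa): end bolts L_c = 38 − 22/2 = 27, R_n = min(1.2×27×12×450, 2.4×20×12×450) = 174.96 kN/bolt; interior L_c = 63 − 22 = 41, R_n = 259.2 kN/bolt. φR_n = 0.75 × (1×174.96 + 3×259.2) = 714.4 kN.
Tension rupture (net): A_n = (142 − 1×24)×12 = 1416 mm² (U = 1.0, A_e = A_n). φR_n = 0.75 × 450 × 1416 = 477.9 kN.
Governing: min(1091.4, 714.4, 477.9) = 477.9 kN → net-section rupture.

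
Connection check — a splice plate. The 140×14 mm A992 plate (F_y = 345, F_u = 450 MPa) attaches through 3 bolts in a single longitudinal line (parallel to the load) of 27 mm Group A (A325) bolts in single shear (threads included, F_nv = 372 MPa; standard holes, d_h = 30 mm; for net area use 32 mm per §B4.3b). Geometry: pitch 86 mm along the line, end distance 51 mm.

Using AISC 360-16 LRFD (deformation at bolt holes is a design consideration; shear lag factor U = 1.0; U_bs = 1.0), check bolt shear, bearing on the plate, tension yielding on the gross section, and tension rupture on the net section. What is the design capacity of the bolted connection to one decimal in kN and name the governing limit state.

Bolt shear: A_b = π(27)²/4 = 572.56 mm². φR_n = 0.75 × 372 × 572.56 × 3 × 1 = 479.2 kN.
Bearing (14 mm plate, F_u = 450 MPa): end bolts L_c = 51 − 30/2 = 36, R_n = min(1.2×36×14×450, 2.4×27×14×450) = 272.16 kN/bolt; interior L_c = 86 − 30 = 56, R_n = 408.24 kN/bolt. φR_n = 0.75 × (1×272.16 + 2×408.24) = 816.5 kN.
Tension yield (gross): A_g = 140×14 = 1960 mm². φR_n = 0.90 × 345 × 1960 = 608.6 kN.
Tension rupture (net): A_n = (140 − 1×32)×14 = 1512 mm² (U = 1.0, A_e = A_n). φR_n = 0.75 × 450 × 1512 = 510.3 kN.
Governing: min(479.2, 816.5, 608.6, 510.3) = 479.2 kN → bolt shear.

479.2 kN (bolt shear governs)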